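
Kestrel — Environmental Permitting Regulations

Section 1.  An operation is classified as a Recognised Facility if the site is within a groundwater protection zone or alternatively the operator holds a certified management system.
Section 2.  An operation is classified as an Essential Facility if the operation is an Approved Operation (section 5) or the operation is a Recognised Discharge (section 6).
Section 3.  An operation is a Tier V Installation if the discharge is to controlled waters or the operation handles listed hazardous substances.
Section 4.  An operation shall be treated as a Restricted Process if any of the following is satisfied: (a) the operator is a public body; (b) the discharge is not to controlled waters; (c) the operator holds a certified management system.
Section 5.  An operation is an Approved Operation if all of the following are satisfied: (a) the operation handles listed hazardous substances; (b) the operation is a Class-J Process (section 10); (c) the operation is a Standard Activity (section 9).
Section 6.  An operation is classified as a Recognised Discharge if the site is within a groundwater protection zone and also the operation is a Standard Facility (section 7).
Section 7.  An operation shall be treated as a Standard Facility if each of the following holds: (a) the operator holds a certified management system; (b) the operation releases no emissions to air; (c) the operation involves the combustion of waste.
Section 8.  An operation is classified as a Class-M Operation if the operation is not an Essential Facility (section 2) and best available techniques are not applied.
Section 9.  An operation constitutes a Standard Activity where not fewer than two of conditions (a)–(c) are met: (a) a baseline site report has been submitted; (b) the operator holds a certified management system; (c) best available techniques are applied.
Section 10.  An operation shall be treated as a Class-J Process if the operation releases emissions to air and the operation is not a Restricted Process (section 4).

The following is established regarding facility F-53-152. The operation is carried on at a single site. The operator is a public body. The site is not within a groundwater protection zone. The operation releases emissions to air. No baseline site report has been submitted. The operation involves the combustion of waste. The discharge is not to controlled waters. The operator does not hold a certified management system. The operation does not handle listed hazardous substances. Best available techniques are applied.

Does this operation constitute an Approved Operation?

section 4 — Restricted Process: [the operator is a public body? yes] OR [the discharge is not to controlled waters? yes] OR [the operator holds a certified management system? no] → satisfied.
section 10 — Class-J Process: [the operation releases emissions to air? yes] AND [not a Restricted Process (section 4)? no] → not satisfied.
section 9 — Standard Activity: a baseline site report has been submitted? no; the operator holds a certified management system? no; best available techniques are applied? yes — 1 of 3 hold (need ≥2) → not satisfied.
section 5 — Approved Operation: [the operation handles listed hazardous substances? no] AND [Class-J Process (section 10)? no] AND [Standard Activity (section 9)? no] → not satisfied.

No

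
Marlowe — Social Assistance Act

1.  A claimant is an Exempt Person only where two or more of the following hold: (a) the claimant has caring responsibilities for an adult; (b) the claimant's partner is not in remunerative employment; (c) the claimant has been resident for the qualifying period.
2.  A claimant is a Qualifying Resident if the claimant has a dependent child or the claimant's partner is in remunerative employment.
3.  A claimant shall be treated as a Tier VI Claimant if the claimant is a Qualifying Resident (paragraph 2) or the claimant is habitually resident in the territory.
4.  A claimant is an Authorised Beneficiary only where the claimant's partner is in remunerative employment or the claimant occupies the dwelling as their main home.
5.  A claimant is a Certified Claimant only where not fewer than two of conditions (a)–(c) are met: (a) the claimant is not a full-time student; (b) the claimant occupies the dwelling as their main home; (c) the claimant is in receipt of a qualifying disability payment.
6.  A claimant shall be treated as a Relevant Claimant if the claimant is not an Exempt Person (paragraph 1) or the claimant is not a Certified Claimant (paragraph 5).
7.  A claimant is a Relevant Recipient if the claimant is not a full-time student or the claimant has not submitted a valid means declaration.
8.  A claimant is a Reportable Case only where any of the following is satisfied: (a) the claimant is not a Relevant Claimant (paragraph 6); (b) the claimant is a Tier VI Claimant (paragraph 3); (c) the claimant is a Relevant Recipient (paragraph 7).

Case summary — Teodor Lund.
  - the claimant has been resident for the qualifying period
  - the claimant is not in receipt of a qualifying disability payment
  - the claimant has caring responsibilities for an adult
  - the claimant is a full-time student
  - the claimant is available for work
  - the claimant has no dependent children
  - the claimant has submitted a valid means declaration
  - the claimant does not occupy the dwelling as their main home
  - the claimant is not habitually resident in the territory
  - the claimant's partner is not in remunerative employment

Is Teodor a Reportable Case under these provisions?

paragraph 1 — Exempt Person: the claimant has caring responsibilities for an adult? yes; the claimant's partner is not in remunerative employment? yes; the claimant has been resident for the qualifying period? yes — 3 of 3 hold (need ≥2) → satisfied.
paragraph 5 — Certified Claimant: the claimant is not a full-time student? no; the claimant occupies the dwelling as their main home? no; the claimant is in receipt of a qualifying disability payment? no — 0 of 3 hold (need ≥2) → not satisfied.
paragraph 6 — Relevant Claimant: [not an Exempt Person (paragraph 1)? no] OR [not a Certified Claimant (paragraph 5)? yes] → satisfied.
paragraph 2 — Qualifying Resident: [the claimant has a dependent child? no] OR [the claimant's partner is in remunerative employment? no] → not satisfied.
paragraph 3 — Tier VI Claimant: [Qualifying Resident (paragraph 2)? no] OR [the claimant is habitually resident in the territory? no] → not satisfied.
paragraph 7 — Relevant Recipient: [the claimant is not a full-time student? no] OR [the claimant has not submitted a valid means declaration? no] → not satisfied.
paragraph 8 — Reportable Case: [not a Relevant Claimant (paragraph 6)? no] OR [Tier VI Claimant (paragraph 3)? no] OR [Relevant Recipient (paragraph 7)? no] → not satisfied.

No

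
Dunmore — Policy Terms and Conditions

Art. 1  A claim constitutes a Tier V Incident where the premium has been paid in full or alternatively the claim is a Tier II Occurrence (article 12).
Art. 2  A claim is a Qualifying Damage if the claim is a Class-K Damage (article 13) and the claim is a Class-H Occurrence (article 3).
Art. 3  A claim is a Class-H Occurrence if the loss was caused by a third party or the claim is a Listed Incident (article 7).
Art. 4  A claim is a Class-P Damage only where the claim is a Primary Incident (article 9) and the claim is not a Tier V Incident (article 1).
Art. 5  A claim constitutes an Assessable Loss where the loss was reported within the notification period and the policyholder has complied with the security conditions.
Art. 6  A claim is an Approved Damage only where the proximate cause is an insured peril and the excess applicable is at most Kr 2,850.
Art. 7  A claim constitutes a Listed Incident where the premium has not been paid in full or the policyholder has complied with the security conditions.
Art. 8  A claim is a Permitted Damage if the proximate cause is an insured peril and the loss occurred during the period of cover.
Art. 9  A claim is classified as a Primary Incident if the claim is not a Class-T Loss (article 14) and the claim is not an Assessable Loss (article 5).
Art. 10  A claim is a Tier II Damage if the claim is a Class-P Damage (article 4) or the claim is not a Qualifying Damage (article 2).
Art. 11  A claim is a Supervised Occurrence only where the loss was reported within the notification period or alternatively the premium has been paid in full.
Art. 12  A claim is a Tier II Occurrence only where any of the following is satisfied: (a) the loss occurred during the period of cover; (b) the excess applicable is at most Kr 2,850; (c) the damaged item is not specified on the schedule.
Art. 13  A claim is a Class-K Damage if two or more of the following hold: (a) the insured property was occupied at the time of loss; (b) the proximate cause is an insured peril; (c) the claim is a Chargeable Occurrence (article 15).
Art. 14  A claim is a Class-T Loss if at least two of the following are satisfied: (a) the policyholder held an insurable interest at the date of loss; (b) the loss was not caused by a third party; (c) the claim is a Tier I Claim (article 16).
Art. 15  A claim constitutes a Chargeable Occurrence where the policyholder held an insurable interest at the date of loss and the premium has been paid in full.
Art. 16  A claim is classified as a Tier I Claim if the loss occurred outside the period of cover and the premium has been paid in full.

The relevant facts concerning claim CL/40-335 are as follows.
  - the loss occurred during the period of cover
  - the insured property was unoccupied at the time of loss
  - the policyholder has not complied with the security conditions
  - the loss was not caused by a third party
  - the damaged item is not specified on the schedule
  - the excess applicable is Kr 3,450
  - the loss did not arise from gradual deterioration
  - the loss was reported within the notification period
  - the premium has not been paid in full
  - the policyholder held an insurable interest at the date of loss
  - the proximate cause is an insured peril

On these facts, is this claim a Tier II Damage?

article 16 — Tier I Claim: [the loss occurred outside the period of cover? no] AND [the premium has been paid in full? no] → not satisfied.
article 14 — Class-T Loss: the policyholder held an insurable interest at the date of loss? yes; the loss was not caused by a third party? yes; Tier I Claim (article 16)? no — 2 of 3 hold (need ≥2) → satisfied.
article 5 — Assessable Loss: [the loss was reported within the notification period? yes] AND [the policyholder has complied with the security conditions? no] → not satisfied.
article 9 — Primary Incident: [not a Class-T Loss (article 14)? no] AND [not an Assessable Loss (article 5)? yes] → not satisfied.
article 12 — Tier II Occurrence: [the loss occurred during the period of cover? yes] OR [excess applicable: Kr 3,450 ≤ Kr 2,850? no] OR [the damaged item is not specified on the schedule? yes] → satisfied.
article 1 — Tier V Incident: [the premium has been paid in full? no] OR [Tier II Occurrence (article 12)? yes] → satisfied.
article 4 — Class-P Damage: [Primary Incident (article 9)? no] AND [not a Tier V Incident (article 1)? no] → not satisfied.
article 15 — Chargeable Occurrence: [the policyholder held an insurable interest at the date of loss? yes] AND [the premium has been paid in full? no] → not satisfied.
article 13 — Class-K Damage: the insured property was occupied at the time of loss? no; the proximate cause is an insured peril? yes; Chargeable Occurrence (article 15)? no — 1 of 3 hold (need ≥2) → not satisfied.
article 7 — Listed Incident: [the premium has not been paid in full? yes] OR [the policyholder has complied with the security conditions? no] → satisfied.
article 3 — Class-H Occurrence: [the loss was caused by a third party? no] OR [Listed Incident (article 7)? yes] → satisfied.
article 2 — Qualifying Damage: [Class-K Damage (article 13)? no] AND [Class-H Occurrence (article 3)? yes] → not satisfied.
article 10 — Tier II Damage: [Class-P Damage (article 4)? no] OR [not a Qualifying Damage (article 2)? yes] → satisfied.

Yes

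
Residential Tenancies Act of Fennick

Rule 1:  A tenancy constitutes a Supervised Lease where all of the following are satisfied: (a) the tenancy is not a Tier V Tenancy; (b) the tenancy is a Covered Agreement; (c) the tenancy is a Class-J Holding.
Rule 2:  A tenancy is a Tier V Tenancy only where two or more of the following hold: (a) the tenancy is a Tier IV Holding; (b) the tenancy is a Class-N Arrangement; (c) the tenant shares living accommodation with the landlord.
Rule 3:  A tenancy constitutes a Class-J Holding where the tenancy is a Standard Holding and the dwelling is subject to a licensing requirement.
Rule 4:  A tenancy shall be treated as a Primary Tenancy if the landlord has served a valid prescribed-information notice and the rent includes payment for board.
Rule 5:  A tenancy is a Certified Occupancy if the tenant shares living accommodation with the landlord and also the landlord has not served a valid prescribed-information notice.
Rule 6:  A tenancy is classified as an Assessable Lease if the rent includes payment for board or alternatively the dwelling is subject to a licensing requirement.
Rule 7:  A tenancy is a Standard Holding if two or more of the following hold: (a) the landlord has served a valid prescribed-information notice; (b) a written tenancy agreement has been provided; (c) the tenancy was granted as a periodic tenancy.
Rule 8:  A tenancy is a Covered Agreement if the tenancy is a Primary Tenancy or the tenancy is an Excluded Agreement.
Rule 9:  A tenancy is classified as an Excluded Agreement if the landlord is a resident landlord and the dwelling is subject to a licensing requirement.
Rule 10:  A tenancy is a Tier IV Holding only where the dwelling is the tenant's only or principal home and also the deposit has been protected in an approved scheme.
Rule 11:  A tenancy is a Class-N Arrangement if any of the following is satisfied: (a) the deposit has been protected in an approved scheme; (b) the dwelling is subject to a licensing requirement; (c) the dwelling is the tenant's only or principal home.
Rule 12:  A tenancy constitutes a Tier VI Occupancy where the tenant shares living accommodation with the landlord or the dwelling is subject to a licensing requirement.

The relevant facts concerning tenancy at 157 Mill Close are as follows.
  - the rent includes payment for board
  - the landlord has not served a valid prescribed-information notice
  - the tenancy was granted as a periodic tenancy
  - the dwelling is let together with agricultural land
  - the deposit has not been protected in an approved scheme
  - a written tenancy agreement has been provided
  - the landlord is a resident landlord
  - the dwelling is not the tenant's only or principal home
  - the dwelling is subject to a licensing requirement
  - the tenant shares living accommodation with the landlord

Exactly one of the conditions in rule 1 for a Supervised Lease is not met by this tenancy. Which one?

Under rule 10: the dwelling is the tenant's only or principal home? no; and the deposit has been protected in an approved scheme? no. So the tenancy is not a Tier IV Holding.
Under rule 11: the deposit has been protected in an approved scheme? no; or the dwelling is subject to a licensing requirement? yes; or the dwelling is the tenant's only or principal home? no. So the tenancy is a Class-N Arrangement.
Under rule 2: Tier IV Holding (rule 10)? no; Class-N Arrangement (rule 11)? yes; the tenant shares living accommodation with the landlord? yes — 2 of 3 hold (need ≥2) → satisfied.
Under rule 4: the landlord has served a valid prescribed-information notice? no; and the rent includes payment for board? yes. So the tenancy is not a Primary Tenancy.
Under rule 9: the landlord is a resident landlord? yes; and the dwelling is subject to a licensing requirement? yes. So the tenancy is an Excluded Agreement.
Under rule 8: Primary Tenancy (rule 4)? no; or Excluded Agreement (rule 9)? yes. So the tenancy is a Covered Agreement.
Under rule 7: the landlord has served a valid prescribed-information notice? no; a written tenancy agreement has been provided? yes; the tenancy was granted as a periodic tenancy? yes — 2 of 3 hold (need ≥2) → satisfied.
Under rule 3: Standard Holding (rule 7)? yes; and the dwelling is subject to a licensing requirement? yes. So the tenancy is a Class-J Holding.
Under rule 1: not a Tier V Tenancy (rule 2)? no; and Covered Agreement (rule 8)? yes; and Class-J Holding (rule 3)? yes. So the tenancy is not a Supervised Lease.

Tier V Tenancy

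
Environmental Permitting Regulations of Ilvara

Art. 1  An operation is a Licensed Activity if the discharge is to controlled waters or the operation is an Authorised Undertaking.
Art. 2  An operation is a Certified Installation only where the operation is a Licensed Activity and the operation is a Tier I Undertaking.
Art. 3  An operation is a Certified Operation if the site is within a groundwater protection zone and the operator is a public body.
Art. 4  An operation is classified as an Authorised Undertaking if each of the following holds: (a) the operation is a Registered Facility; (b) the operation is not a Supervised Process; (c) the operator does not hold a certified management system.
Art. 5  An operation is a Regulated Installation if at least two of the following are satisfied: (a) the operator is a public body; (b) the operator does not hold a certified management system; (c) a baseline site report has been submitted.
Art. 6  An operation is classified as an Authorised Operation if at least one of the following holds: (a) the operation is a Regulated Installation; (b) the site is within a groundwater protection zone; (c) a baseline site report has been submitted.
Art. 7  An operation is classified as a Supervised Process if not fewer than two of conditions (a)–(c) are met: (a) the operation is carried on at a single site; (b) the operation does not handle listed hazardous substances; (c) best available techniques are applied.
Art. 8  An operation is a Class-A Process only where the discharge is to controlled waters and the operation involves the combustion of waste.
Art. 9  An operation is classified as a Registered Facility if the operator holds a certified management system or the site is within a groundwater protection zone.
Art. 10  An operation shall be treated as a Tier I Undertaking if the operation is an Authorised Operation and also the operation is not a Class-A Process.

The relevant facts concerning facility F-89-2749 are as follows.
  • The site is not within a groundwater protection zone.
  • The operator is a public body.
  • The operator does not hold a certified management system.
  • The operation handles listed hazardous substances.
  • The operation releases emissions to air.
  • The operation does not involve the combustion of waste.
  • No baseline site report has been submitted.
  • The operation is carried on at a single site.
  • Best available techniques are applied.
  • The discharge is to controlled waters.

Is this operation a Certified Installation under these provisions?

Under article 9: the operator holds a certified management system? no; or the site is within a groundwater protection zone? no. So the operation is not a Registered Facility.
Under article 7: the operation is carried on at a single site? yes; the operation does not handle listed hazardous substances? no; best available techniques are applied? yes — 2 of 3 hold (need ≥2) → satisfied.
Under article 4: Registered Facility (article 9)? no; and not a Supervised Process (article 7)? no; and the operator does not hold a certified management system? yes. So the operation is not an Authorised Undertaking.
Under article 1: the discharge is to controlled waters? yes; or Authorised Undertaking (article 4)? no. So the operation is a Licensed Activity.
Under article 5: the operator is a public body? yes; the operator does not hold a certified management system? yes; a baseline site report has been submitted? no — 2 of 3 hold (need ≥2) → satisfied.
Under article 6: Regulated Installation (article 5)? yes; or the site is within a groundwater protection zone? no; or a baseline site report has been submitted? no. So the operation is an Authorised Operation.
Under article 8: the discharge is to controlled waters? yes; and the operation involves the combustion of waste? no. So the operation is not a Class-A Process.
Under article 10: Authorised Operation (article 6)? yes; and not a Class-A Process (article 8)? yes. So the operation is a Tier I Undertaking.
Under article 2: Licensed Activity (article 1)? yes; and Tier I Undertaking (article 10)? yes. So the operation is a Certified Installation.

Yes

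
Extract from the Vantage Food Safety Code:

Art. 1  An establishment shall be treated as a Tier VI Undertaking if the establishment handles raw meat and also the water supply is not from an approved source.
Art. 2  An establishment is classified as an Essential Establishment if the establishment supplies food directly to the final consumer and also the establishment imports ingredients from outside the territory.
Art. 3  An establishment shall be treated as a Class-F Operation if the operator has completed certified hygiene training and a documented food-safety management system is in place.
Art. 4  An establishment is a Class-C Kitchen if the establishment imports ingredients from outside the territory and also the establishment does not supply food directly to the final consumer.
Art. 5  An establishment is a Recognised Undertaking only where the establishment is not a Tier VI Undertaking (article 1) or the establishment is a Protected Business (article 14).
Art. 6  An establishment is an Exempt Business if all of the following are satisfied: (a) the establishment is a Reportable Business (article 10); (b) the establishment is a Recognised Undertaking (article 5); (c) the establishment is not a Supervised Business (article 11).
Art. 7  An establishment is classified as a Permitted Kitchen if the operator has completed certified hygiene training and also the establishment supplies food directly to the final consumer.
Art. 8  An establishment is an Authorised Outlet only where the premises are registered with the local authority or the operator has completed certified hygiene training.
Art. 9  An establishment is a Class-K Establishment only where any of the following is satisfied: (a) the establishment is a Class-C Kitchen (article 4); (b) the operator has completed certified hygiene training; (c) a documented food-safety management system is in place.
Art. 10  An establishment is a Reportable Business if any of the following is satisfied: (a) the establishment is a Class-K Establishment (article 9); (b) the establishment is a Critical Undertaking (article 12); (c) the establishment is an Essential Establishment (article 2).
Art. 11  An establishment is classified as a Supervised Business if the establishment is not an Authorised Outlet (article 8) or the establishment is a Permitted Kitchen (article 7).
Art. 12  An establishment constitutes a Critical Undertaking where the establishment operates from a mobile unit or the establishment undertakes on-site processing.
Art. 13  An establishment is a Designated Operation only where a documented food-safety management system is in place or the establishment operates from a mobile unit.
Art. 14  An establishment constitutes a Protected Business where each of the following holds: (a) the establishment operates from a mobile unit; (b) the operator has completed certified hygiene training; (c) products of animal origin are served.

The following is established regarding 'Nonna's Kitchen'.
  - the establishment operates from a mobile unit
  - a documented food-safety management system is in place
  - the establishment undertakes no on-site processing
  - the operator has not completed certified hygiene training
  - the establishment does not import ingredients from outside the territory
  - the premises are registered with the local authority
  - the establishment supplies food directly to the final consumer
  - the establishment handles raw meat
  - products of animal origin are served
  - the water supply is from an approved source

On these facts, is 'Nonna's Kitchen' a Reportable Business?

Yes

article 4 — Class-C Kitchen: [the establishment imports ingredients from outside the territory? no] AND [the establishment does not supply food directly to the final consumer? no] → not satisfied.
article 9 — Class-K Establishment: [Class-C Kitchen (article 4)? no] OR [the operator has completed certified hygiene training? no] OR [a documented food-safety management system is in place? yes] → satisfied.
article 12 — Critical Undertaking: [the establishment operates from a mobile unit? yes] OR [the establishment undertakes on-site processing? no] → satisfied.
article 2 — Essential Establishment: [the establishment supplies food directly to the final consumer? yes] AND [the establishment imports ingredients from outside the territory? no] → not satisfied.
article 10 — Reportable Business: [Class-K Establishment (article 9)? yes] OR [Critical Undertaking (article 12)? yes] OR [Essential Establishment (article 2)? no] → satisfied.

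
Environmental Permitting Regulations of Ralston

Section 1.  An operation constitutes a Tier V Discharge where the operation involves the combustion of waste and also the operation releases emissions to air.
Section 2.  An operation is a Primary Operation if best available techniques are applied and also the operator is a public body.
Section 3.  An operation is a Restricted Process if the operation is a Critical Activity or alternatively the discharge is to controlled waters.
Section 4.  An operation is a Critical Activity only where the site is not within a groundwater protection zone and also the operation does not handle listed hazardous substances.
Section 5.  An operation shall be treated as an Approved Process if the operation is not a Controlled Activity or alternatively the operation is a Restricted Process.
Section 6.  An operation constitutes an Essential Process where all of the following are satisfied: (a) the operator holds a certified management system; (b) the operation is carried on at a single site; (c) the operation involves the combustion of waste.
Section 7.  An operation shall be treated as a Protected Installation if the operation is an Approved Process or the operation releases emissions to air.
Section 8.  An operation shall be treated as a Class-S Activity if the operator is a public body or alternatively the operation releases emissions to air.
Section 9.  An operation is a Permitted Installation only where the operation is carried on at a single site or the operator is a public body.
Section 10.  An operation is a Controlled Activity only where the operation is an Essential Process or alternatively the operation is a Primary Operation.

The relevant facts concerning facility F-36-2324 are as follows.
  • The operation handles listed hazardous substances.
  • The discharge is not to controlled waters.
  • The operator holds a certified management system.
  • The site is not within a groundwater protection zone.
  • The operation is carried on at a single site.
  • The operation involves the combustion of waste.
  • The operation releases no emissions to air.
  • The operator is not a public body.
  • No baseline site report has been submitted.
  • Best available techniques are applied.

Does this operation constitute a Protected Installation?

No

section 6 — Essential Process: [the operator holds a certified management system? yes] AND [the operation is carried on at a single site? yes] AND [the operation involves the combustion of waste? yes] → satisfied.
section 2 — Primary Operation: [best available techniques are applied? yes] AND [the operator is a public body? no] → not satisfied.
section 10 — Controlled Activity: [Essential Process (section 6)? yes] OR [Primary Operation (section 2)? no] → satisfied.
section 4 — Critical Activity: [the site is not within a groundwater protection zone? yes] AND [the operation does not handle listed hazardous substances? no] → not satisfied.
section 3 — Restricted Process: [Critical Activity (section 4)? no] OR [the discharge is to controlled waters? no] → not satisfied.
section 5 — Approved Process: [not a Controlled Activity (section 10)? no] OR [Restricted Process (section 3)? no] → not satisfied.
section 7 — Protected Installation: [Approved Process (section 5)? no] OR [the operation releases emissions to air? no] → not satisfied.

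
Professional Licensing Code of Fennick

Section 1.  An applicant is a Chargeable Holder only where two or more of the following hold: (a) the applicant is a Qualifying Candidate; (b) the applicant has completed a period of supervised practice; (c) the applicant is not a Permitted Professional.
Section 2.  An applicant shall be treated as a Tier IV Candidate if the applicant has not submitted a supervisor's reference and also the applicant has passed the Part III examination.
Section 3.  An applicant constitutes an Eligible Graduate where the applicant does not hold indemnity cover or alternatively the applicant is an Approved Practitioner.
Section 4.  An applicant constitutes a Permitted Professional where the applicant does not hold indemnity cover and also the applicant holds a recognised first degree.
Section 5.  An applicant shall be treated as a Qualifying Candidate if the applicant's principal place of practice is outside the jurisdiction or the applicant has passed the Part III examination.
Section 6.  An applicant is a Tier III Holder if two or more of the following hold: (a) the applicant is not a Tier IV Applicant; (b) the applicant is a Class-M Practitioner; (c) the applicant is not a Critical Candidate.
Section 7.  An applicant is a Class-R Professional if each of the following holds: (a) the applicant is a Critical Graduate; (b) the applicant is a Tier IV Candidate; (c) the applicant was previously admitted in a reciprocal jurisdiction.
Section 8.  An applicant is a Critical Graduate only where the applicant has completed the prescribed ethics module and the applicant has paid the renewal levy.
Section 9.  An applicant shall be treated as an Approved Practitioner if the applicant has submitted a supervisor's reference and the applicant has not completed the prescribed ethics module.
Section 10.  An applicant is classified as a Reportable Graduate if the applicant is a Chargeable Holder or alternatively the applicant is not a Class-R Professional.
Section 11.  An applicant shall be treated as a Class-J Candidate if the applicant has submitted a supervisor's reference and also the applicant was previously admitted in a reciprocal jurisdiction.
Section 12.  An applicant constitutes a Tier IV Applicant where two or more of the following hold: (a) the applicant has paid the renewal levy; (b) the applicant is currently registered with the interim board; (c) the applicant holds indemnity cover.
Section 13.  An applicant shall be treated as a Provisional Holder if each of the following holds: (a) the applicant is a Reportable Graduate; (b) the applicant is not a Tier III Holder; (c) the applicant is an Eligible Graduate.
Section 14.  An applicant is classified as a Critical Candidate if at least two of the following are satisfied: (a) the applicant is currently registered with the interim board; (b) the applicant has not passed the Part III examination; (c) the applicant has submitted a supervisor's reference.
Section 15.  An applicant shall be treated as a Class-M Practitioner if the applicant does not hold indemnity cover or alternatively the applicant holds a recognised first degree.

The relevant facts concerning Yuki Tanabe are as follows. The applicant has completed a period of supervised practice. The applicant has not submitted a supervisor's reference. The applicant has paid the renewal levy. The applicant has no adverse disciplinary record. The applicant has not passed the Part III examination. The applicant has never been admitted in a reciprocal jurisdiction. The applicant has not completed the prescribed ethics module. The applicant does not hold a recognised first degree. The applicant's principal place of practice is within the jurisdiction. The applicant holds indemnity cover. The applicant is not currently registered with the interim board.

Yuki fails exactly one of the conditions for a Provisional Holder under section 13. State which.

Eligible Graduate

section 5 — Qualifying Candidate: [the applicant's principal place of practice is outside the jurisdiction? no] OR [the applicant has passed the Part III examination? no] → not satisfied.
section 4 — Permitted Professional: [the applicant does not hold indemnity cover? no] AND [the applicant holds a recognised first degree? no] → not satisfied.
section 1 — Chargeable Holder: Qualifying Candidate (section 5)? no; the applicant has completed a period of supervised practice? yes; not a Permitted Professional (section 4)? yes — 2 of 3 hold (need ≥2) → satisfied.
section 8 — Critical Graduate: [the applicant has completed the prescribed ethics module? no] AND [the applicant has paid the renewal levy? yes] → not satisfied.
section 2 — Tier IV Candidate: [the applicant has not submitted a supervisor's reference? yes] AND [the applicant has passed the Part III examination? no] → not satisfied.
section 7 — Class-R Professional: [Critical Graduate (section 8)? no] AND [Tier IV Candidate (section 2)? no] AND [the applicant was previously admitted in a reciprocal jurisdiction? no] → not satisfied.
section 10 — Reportable Graduate: [Chargeable Holder (section 1)? yes] OR [not a Class-R Professional (section 7)? yes] → satisfied.
section 12 — Tier IV Applicant: the applicant has paid the renewal levy? yes; the applicant is currently registered with the interim board? no; the applicant holds indemnity cover? yes — 2 of 3 hold (need ≥2) → satisfied.
section 15 — Class-M Practitioner: [the applicant does not hold indemnity cover? no] OR [the applicant holds a recognised first degree? no] → not satisfied.
section 14 — Critical Candidate: the applicant is currently registered with the interim board? no; the applicant has not passed the Part III examination? yes; the applicant has submitted a supervisor's reference? no — 1 of 3 hold (need ≥2) → not satisfied.
section 6 — Tier III Holder: not a Tier IV Applicant (section 12)? no; Class-M Practitioner (section 15)? no; not a Critical Candidate (section 14)? yes — 1 of 3 hold (need ≥2) → not satisfied.
section 9 — Approved Practitioner: [the applicant has submitted a supervisor's reference? no] AND [the applicant has not completed the prescribed ethics module? yes] → not satisfied.
section 3 — Eligible Graduate: [the applicant does not hold indemnity cover? no] OR [Approved Practitioner (section 9)? no] → not satisfied.
section 13 — Provisional Holder: [Reportable Graduate (section 10)? yes] AND [not a Tier III Holder (section 6)? yes] AND [Eligible Graduate (section 3)? no] → not satisfied.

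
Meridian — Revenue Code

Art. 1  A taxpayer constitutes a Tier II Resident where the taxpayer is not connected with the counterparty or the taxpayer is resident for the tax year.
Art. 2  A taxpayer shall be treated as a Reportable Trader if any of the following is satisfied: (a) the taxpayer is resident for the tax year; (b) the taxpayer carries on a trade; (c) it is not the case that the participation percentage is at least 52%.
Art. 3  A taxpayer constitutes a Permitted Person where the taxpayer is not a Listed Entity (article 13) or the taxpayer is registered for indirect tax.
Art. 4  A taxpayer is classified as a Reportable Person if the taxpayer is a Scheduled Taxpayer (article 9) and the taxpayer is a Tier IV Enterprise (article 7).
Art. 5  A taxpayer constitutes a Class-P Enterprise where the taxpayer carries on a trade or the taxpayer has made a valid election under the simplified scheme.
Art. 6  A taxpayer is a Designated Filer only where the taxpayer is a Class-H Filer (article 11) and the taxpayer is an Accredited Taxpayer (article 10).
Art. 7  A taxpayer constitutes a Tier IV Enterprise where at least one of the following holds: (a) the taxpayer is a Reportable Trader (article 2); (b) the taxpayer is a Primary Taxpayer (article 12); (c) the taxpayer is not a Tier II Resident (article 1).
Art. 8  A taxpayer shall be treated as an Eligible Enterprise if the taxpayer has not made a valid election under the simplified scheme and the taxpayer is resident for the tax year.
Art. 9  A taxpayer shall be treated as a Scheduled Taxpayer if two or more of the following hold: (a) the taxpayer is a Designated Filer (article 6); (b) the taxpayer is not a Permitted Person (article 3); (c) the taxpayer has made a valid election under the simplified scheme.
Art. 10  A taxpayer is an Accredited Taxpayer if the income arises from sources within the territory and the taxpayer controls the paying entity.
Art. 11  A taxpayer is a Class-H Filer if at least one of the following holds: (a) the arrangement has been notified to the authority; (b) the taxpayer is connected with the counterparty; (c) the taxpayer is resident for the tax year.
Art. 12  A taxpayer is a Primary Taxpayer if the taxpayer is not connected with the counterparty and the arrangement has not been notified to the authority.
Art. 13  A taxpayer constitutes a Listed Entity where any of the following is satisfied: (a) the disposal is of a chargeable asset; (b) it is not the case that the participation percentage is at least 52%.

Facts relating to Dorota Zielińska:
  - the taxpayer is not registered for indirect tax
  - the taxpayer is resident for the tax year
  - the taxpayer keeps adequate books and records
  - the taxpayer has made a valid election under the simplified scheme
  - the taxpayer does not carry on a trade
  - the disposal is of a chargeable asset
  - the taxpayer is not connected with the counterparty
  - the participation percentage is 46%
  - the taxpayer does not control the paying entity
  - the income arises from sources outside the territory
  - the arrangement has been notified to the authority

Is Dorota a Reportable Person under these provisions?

Yes

article 11 — Class-H Filer: [the arrangement has been notified to the authority? yes] OR [the taxpayer is connected with the counterparty? no] OR [the taxpayer is resident for the tax year? yes] → satisfied.
article 10 — Accredited Taxpayer: [the income arises from sources within the territory? no] AND [the taxpayer controls the paying entity? no] → not satisfied.
article 6 — Designated Filer: [Class-H Filer (article 11)? yes] AND [Accredited Taxpayer (article 10)? no] → not satisfied.
article 13 — Listed Entity: [the disposal is of a chargeable asset? yes] OR [participation percentage: 46% ≥ 52%? no, so negated condition yes] → satisfied.
article 3 — Permitted Person: [not a Listed Entity (article 13)? no] OR [the taxpayer is registered for indirect tax? no] → not satisfied.
article 9 — Scheduled Taxpayer: Designated Filer (article 6)? no; not a Permitted Person (article 3)? yes; the taxpayer has made a valid election under the simplified scheme? yes — 2 of 3 hold (need ≥2) → satisfied.
article 2 — Reportable Trader: [the taxpayer is resident for the tax year? yes] OR [the taxpayer carries on a trade? no] OR [participation percentage: 46% ≥ 52%? no, so negated condition yes] → satisfied.
article 12 — Primary Taxpayer: [the taxpayer is not connected with the counterparty? yes] AND [the arrangement has not been notified to the authority? no] → not satisfied.
article 1 — Tier II Resident: [the taxpayer is not connected with the counterparty? yes] OR [the taxpayer is resident for the tax year? yes] → satisfied.
article 7 — Tier IV Enterprise: [Reportable Trader (article 2)? yes] OR [Primary Taxpayer (article 12)? no] OR [not a Tier II Resident (article 1)? no] → satisfied.
article 4 — Reportable Person: [Scheduled Taxpayer (article 9)? yes] AND [Tier IV Enterprise (article 7)? yes] → satisfied.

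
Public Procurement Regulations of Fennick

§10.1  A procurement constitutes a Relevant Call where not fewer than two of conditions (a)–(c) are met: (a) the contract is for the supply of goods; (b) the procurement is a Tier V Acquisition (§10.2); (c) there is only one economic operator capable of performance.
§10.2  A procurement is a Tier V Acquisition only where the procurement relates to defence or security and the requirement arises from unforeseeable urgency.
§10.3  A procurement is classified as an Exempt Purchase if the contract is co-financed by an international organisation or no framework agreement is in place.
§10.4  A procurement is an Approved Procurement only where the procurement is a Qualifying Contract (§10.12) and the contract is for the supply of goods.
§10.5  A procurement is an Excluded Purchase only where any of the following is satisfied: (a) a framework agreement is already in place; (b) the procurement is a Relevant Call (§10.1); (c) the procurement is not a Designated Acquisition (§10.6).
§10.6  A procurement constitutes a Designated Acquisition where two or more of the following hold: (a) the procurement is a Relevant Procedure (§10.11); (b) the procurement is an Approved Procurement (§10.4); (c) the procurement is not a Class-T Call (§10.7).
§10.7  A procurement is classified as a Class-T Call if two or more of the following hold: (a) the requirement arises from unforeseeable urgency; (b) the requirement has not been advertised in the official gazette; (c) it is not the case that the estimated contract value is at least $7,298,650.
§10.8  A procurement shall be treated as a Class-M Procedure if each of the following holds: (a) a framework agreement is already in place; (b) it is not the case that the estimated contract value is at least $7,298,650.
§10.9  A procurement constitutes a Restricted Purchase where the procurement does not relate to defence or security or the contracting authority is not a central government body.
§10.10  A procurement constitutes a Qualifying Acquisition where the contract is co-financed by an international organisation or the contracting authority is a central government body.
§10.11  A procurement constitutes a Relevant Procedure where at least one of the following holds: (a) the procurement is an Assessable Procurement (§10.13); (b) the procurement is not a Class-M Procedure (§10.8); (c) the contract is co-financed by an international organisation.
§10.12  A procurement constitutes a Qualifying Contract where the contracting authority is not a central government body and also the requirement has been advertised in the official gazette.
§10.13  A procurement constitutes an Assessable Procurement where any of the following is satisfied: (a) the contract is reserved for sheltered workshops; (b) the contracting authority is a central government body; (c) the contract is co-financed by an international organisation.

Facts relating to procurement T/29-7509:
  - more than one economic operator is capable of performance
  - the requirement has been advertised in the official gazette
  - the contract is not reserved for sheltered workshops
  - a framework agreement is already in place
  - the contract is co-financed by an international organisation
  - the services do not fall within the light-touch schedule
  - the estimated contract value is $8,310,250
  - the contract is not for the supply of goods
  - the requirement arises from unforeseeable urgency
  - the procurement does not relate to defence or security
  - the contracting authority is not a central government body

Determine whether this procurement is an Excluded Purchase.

§10.2 — Tier V Acquisition: [the procurement relates to defence or security? no] AND [the requirement arises from unforeseeable urgency? yes] → not satisfied.
§10.1 — Relevant Call: the contract is for the supply of goods? no; Tier V Acquisition (§10.2)? no; there is only one economic operator capable of performance? no — 0 of 3 hold (need ≥2) → not satisfied.
§10.13 — Assessable Procurement: [the contract is reserved for sheltered workshops? no] OR [the contracting authority is a central government body? no] OR [the contract is co-financed by an international organisation? yes] → satisfied.
§10.8 — Class-M Procedure: [a framework agreement is already in place? yes] AND [estimated contract value: $8,310,250 ≥ $7,298,650? yes, so negated condition no] → not satisfied.
§10.11 — Relevant Procedure: [Assessable Procurement (§10.13)? yes] OR [not a Class-M Procedure (§10.8)? yes] OR [the contract is co-financed by an international organisation? yes] → satisfied.
§10.12 — Qualifying Contract: [the contracting authority is not a central government body? yes] AND [the requirement has been advertised in the official gazette? yes] → satisfied.
§10.4 — Approved Procurement: [Qualifying Contract (§10.12)? yes] AND [the contract is for the supply of goods? no] → not satisfied.
§10.7 — Class-T Call: the requirement arises from unforeseeable urgency? yes; the requirement has not been advertised in the official gazette? no; estimated contract value: $8,310,250 ≥ $7,298,650? yes, so negated condition no — 1 of 3 hold (need ≥2) → not satisfied.
§10.6 — Designated Acquisition: Relevant Procedure (§10.11)? yes; Approved Procurement (§10.4)? no; not a Class-T Call (§10.7)? yes — 2 of 3 hold (need ≥2) → satisfied.
§10.5 — Excluded Purchase: [a framework agreement is already in place? yes] OR [Relevant Call (§10.1)? no] OR [not a Designated Acquisition (§10.6)? no] → satisfied.

Yes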